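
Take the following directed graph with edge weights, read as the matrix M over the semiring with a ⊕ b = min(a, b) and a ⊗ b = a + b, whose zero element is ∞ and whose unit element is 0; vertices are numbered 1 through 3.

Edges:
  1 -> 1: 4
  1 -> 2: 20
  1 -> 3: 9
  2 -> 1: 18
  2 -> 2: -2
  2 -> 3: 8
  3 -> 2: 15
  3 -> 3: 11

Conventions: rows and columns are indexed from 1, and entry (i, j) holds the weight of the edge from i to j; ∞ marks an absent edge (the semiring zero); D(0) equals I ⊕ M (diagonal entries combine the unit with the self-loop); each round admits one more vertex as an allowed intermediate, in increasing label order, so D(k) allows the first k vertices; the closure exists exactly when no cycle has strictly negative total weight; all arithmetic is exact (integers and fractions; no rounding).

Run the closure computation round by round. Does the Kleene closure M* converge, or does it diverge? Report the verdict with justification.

Detection: at round 0, diagonal entry (2, 2) turns strictly negative.
Key observation: the cycle 2->2 has total weight (-2), which is strictly negative.
Answer: DIVERGES — negative cycle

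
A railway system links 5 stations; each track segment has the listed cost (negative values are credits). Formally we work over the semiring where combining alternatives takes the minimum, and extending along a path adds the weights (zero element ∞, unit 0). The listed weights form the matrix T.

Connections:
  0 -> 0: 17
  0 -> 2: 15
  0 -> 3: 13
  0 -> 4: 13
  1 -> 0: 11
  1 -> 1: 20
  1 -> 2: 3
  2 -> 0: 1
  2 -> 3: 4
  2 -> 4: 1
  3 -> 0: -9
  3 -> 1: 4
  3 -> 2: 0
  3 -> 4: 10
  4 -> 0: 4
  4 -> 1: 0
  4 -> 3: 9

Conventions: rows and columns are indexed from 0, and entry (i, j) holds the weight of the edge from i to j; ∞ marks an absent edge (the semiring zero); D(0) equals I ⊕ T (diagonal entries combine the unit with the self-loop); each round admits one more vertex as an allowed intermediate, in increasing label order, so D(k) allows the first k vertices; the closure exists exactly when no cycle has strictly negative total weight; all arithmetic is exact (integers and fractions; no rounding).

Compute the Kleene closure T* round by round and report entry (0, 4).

D(0):
  [0, ∞, 15, 13, 13]
  [11, 0, 3, ∞, ∞]
  [1, ∞, 0, 4, 1]
  [-9, 4, 0, 0, 10]
  [4, 0, ∞, 9, 0]
D(1):
  [0, ∞, 15, 13, 13]
  [11, 0, 3, 24, 24]
  [1, ∞, 0, 4, 1]
  [-9, 4, 0, 0, 4]
  [4, 0, 19, 9, 0]
D(2):
  [0, ∞, 15, 13, 13]
  [11, 0, 3, 24, 24]
  [1, ∞, 0, 4, 1]
  [-9, 4, 0, 0, 4]
  [4, 0, 3, 9, 0]
D(3):
  [0, ∞, 15, 13, 13]
  [4, 0, 3, 7, 4]
  [1, ∞, 0, 4, 1]
  [-9, 4, 0, 0, 1]
  [4, 0, 3, 7, 0]
D(4):
  [0, 17, 13, 13, 13]
  [-2, 0, 3, 7, 4]
  [-5, 8, 0, 4, 1]
  [-9, 4, 0, 0, 1]
  [-2, 0, 3, 7, 0]
D(5):
  [0, 13, 13, 13, 13]
  [-2, 0, 3, 7, 4]
  [-5, 1, 0, 4, 1]
  [-9, 1, 0, 0, 1]
  [-2, 0, 3, 7, 0]
Answer: T*[0][4] = 13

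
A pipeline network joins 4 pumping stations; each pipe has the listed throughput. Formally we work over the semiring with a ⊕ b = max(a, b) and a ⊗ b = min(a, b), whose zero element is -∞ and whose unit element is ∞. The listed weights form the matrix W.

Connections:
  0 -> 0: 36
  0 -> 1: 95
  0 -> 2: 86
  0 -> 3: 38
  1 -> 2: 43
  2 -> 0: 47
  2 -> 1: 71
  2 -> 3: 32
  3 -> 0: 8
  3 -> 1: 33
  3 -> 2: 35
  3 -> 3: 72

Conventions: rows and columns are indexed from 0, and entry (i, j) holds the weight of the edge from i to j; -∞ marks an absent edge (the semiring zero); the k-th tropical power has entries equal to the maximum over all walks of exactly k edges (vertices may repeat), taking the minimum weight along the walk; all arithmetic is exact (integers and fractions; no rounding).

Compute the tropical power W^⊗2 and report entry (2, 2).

W^⊗2:
  [47, 71, 43, 38]
  [43, 43, -∞, 32]
  [36, 47, 47, 38]
  [35, 35, 35, 72]
Key observation: the optimum is the walk 2->0->2, with weight 47 min 86 = 47.
Optimal value attained by: walk 2->0->2.
Answer: (W^⊗2)[2][2] = 47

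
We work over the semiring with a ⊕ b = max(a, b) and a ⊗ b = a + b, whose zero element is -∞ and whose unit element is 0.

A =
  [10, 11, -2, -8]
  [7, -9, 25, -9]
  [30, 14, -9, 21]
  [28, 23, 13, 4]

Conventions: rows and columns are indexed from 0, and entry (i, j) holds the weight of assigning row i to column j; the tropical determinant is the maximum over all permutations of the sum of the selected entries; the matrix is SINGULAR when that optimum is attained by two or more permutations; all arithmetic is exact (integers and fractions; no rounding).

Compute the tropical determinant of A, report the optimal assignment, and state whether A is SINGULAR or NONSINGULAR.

σ = (0, 1, 2, 3): 10 + (-9) + (-9) + 4 = -4
σ = (0, 1, 3, 2): 10 + (-9) + 21 + 13 = 35
σ = (0, 2, 1, 3): 10 + 25 + 14 + 4 = 53
σ = (0, 2, 3, 1): 10 + 25 + 21 + 23 = 79
σ = (0, 3, 1, 2): 10 + (-9) + 14 + 13 = 28
σ = (0, 3, 2, 1): 10 + (-9) + (-9) + 23 = 15
σ = (1, 0, 2, 3): 11 + 7 + (-9) + 4 = 13
σ = (1, 0, 3, 2): 11 + 7 + 21 + 13 = 52
σ = (1, 2, 0, 3): 11 + 25 + 30 + 4 = 70
σ = (1, 2, 3, 0): 11 + 25 + 21 + 28 = 85
σ = (1, 3, 0, 2): 11 + (-9) + 30 + 13 = 45
σ = (1, 3, 2, 0): 11 + (-9) + (-9) + 28 = 21
σ = (2, 0, 1, 3): (-2) + 7 + 14 + 4 = 23
σ = (2, 0, 3, 1): (-2) + 7 + 21 + 23 = 49
σ = (2, 1, 0, 3): (-2) + (-9) + 30 + 4 = 23
σ = (2, 1, 3, 0): (-2) + (-9) + 21 + 28 = 38
σ = (2, 3, 0, 1): (-2) + (-9) + 30 + 23 = 42
σ = (2, 3, 1, 0): (-2) + (-9) + 14 + 28 = 31
σ = (3, 0, 1, 2): (-8) + 7 + 14 + 13 = 26
σ = (3, 0, 2, 1): (-8) + 7 + (-9) + 23 = 13
σ = (3, 1, 0, 2): (-8) + (-9) + 30 + 13 = 26
σ = (3, 1, 2, 0): (-8) + (-9) + (-9) + 28 = 2
σ = (3, 2, 0, 1): (-8) + 25 + 30 + 23 = 70
σ = (3, 2, 1, 0): (-8) + 25 + 14 + 28 = 59
Optimal value attained by: σ = (1, 2, 3, 0).
Answer: det⊕(A) = 85; verdict: NONSINGULAR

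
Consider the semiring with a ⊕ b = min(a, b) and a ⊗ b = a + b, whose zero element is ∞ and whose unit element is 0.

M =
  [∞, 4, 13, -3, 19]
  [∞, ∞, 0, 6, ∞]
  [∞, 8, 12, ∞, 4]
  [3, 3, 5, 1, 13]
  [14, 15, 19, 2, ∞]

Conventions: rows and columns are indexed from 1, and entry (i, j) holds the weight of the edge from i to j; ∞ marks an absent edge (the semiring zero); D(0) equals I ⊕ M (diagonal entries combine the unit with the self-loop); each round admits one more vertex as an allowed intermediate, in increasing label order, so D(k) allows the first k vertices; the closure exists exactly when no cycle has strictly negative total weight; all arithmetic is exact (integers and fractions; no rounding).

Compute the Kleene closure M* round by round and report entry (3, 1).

D(0):
  [0, 4, 13, -3, 19]
  [∞, 0, 0, 6, ∞]
  [∞, 8, 0, ∞, 4]
  [3, 3, 5, 0, 13]
  [14, 15, 19, 2, 0]
D(1):
  [0, 4, 13, -3, 19]
  [∞, 0, 0, 6, ∞]
  [∞, 8, 0, ∞, 4]
  [3, 3, 5, 0, 13]
  [14, 15, 19, 2, 0]
D(2):
  [0, 4, 4, -3, 19]
  [∞, 0, 0, 6, ∞]
  [∞, 8, 0, 14, 4]
  [3, 3, 3, 0, 13]
  [14, 15, 15, 2, 0]
D(3):
  [0, 4, 4, -3, 8]
  [∞, 0, 0, 6, 4]
  [∞, 8, 0, 14, 4]
  [3, 3, 3, 0, 7]
  [14, 15, 15, 2, 0]
D(4):
  [0, 0, 0, -3, 4]
  [9, 0, 0, 6, 4]
  [17, 8, 0, 14, 4]
  [3, 3, 3, 0, 7]
  [5, 5, 5, 2, 0]
D(5):
  [0, 0, 0, -3, 4]
  [9, 0, 0, 6, 4]
  [9, 8, 0, 6, 4]
  [3, 3, 3, 0, 7]
  [5, 5, 5, 2, 0]
Answer: M*[3][1] = 9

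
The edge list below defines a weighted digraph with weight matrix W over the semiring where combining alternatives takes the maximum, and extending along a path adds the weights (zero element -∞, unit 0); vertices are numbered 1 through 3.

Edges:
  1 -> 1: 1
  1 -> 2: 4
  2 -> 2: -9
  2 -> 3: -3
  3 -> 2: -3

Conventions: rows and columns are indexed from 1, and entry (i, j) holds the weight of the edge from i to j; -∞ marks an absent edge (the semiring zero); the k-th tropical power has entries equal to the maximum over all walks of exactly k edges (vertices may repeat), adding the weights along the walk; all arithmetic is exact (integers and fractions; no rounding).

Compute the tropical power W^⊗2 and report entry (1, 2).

W^⊗2:
  [2, 5, 1]
  [-∞, -6, -12]
  [-∞, -12, -6]
Key observation: the optimum is the walk 1->1->2, with weight 1 + 4 = 5.
Optimal value attained by: walk 1->1->2.
Answer: (W^⊗2)[1][2] = 5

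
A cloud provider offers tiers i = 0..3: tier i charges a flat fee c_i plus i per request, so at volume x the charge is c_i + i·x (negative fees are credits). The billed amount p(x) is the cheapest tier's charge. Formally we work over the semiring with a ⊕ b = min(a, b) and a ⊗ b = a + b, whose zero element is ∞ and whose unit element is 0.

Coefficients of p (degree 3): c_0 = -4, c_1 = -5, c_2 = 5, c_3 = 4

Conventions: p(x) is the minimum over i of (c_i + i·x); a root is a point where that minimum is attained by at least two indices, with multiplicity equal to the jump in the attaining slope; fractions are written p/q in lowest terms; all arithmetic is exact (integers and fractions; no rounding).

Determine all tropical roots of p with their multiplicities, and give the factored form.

hull edge (i=0, c=-4) to (i=1, c=-5): slope -1, span 1
hull edge (i=1, c=-5) to (i=3, c=4): slope 9/2, span 2
Factored form: p(x) = 4 ⊗ (x ⊕ (-9/2)) ⊗ (x ⊕ (-9/2)) ⊗ (x ⊕ 1)
Answer: roots = -9/2 (mult 2), 1 (mult 1)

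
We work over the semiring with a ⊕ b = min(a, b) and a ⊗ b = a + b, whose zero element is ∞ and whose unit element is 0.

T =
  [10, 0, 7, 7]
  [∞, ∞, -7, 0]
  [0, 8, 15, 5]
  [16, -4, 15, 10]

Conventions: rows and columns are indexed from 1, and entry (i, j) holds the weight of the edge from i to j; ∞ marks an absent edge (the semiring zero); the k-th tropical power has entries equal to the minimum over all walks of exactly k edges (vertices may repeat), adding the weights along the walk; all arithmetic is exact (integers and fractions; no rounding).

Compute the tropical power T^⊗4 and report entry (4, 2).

T^⊗2:
  [7, 3, -7, 0]
  [-7, -4, 8, -2]
  [10, 0, 1, 7]
  [15, 6, -11, -4]
T^⊗3:
  [-7, -4, -4, -2]
  [3, -7, -11, -4]
  [1, 3, -7, 0]
  [-11, -8, -1, -6]
T^⊗4:
  [-4, -7, -11, -4]
  [-11, -8, -14, -7]
  [-7, -4, -4, -2]
  [-1, -11, -15, -8]
Key observation: the optimum is the walk 4->2->3->1->2, with weight (-4) + (-7) + 0 + 0 = -11.
Optimal value attained by: walk 4->2->3->1->2.
Answer: (T^⊗4)[4][2] = -11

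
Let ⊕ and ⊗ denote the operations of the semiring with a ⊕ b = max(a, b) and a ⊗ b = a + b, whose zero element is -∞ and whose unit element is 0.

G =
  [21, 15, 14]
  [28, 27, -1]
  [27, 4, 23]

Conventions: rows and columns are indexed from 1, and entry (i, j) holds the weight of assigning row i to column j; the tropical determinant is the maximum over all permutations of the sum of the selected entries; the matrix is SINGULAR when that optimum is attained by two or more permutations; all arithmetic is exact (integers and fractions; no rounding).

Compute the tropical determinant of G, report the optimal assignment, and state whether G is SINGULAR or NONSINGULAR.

σ = (1, 2, 3): 21 + 27 + 23 = 71
σ = (1, 3, 2): 21 + (-1) + 4 = 24
σ = (2, 1, 3): 15 + 28 + 23 = 66
σ = (2, 3, 1): 15 + (-1) + 27 = 41
σ = (3, 1, 2): 14 + 28 + 4 = 46
σ = (3, 2, 1): 14 + 27 + 27 = 68
Optimal value attained by: σ = (1, 2, 3).
Answer: det⊕(G) = 71; verdict: NONSINGULAR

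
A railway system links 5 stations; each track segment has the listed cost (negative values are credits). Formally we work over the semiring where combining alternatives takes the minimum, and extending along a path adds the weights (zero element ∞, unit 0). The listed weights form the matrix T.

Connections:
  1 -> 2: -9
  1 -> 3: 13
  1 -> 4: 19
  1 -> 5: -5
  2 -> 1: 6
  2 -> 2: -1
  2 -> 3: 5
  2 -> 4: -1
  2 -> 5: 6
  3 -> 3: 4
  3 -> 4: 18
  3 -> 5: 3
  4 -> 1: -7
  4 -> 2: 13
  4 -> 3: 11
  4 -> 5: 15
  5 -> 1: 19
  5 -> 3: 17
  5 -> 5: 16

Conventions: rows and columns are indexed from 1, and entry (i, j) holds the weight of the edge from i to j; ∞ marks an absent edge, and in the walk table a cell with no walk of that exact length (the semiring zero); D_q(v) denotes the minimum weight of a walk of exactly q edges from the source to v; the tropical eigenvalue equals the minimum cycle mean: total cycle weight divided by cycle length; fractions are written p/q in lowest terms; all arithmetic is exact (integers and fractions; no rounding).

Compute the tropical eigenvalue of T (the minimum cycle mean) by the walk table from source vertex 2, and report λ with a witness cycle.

q=0: [∞, 0, ∞, ∞, ∞]
q=1: [6, -1, 5, -1, 6]
q=2: [-8, -3, 4, -2, 1]
q=3: [-9, -17, 2, -4, -13]
q=4: [-11, -18, -12, -18, -14]
q=5: [-25, -20, -13, -19, -16]
Optimal cycle mean attained by: cycle 1->2->4->1, total (-9) + (-1) + (-7), length 3.
Answer: λ = -17/3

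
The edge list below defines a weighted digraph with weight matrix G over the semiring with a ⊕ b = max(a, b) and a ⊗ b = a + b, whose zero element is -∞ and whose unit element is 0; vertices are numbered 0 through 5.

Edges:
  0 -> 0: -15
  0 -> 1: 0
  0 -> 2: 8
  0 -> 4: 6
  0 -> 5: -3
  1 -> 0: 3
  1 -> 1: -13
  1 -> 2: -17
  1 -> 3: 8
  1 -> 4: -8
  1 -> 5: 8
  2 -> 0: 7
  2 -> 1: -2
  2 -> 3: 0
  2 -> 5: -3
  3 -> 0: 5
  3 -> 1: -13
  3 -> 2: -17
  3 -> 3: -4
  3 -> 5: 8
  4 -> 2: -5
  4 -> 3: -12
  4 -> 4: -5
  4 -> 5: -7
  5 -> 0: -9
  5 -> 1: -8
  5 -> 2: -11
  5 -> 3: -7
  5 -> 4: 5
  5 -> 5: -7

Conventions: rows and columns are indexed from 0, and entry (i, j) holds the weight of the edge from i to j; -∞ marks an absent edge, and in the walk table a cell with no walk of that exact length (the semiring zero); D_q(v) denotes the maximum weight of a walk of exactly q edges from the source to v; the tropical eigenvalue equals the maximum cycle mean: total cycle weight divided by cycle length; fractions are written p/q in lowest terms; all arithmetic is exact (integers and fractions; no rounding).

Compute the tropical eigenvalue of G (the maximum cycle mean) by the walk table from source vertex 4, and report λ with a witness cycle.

q=0: [-∞, -∞, -∞, -∞, 0, -∞]
q=1: [-∞, -∞, -5, -12, -5, -7]
q=2: [2, -7, -10, -5, -2, -4]
q=3: [0, 2, 10, 1, 8, 3]
q=4: [17, 8, 8, 10, 8, 10]
q=5: [15, 17, 25, 16, 23, 18]
q=6: [32, 23, 23, 25, 23, 25]
Optimal cycle mean attained by: cycle 0->2->0, total 8 + 7, length 2.
Answer: λ = 15/2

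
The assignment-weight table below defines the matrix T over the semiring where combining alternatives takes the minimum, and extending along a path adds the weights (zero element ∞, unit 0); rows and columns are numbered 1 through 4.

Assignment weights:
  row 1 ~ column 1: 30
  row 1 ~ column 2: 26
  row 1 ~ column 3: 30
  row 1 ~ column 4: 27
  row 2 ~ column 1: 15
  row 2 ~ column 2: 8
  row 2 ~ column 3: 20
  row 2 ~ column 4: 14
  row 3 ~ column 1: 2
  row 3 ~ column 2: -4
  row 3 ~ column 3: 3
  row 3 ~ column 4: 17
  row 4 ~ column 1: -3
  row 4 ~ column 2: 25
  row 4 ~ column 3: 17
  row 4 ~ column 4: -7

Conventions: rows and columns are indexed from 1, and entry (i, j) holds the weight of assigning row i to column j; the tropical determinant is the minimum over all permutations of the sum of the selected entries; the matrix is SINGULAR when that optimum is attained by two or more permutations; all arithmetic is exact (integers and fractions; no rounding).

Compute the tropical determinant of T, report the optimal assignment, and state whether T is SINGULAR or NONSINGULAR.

σ = (1, 2, 3, 4): 30 + 8 + 3 + (-7) = 34
σ = (1, 2, 4, 3): 30 + 8 + 17 + 17 = 72
σ = (1, 3, 2, 4): 30 + 20 + (-4) + (-7) = 39
σ = (1, 3, 4, 2): 30 + 20 + 17 + 25 = 92
σ = (1, 4, 2, 3): 30 + 14 + (-4) + 17 = 57
σ = (1, 4, 3, 2): 30 + 14 + 3 + 25 = 72
σ = (2, 1, 3, 4): 26 + 15 + 3 + (-7) = 37
σ = (2, 1, 4, 3): 26 + 15 + 17 + 17 = 75
σ = (2, 3, 1, 4): 26 + 20 + 2 + (-7) = 41
σ = (2, 3, 4, 1): 26 + 20 + 17 + (-3) = 60
σ = (2, 4, 1, 3): 26 + 14 + 2 + 17 = 59
σ = (2, 4, 3, 1): 26 + 14 + 3 + (-3) = 40
σ = (3, 1, 2, 4): 30 + 15 + (-4) + (-7) = 34
σ = (3, 1, 4, 2): 30 + 15 + 17 + 25 = 87
σ = (3, 2, 1, 4): 30 + 8 + 2 + (-7) = 33
σ = (3, 2, 4, 1): 30 + 8 + 17 + (-3) = 52
σ = (3, 4, 1, 2): 30 + 14 + 2 + 25 = 71
σ = (3, 4, 2, 1): 30 + 14 + (-4) + (-3) = 37
σ = (4, 1, 2, 3): 27 + 15 + (-4) + 17 = 55
σ = (4, 1, 3, 2): 27 + 15 + 3 + 25 = 70
σ = (4, 2, 1, 3): 27 + 8 + 2 + 17 = 54
σ = (4, 2, 3, 1): 27 + 8 + 3 + (-3) = 35
σ = (4, 3, 1, 2): 27 + 20 + 2 + 25 = 74
σ = (4, 3, 2, 1): 27 + 20 + (-4) + (-3) = 40
Optimal value attained by: σ = (3, 2, 1, 4).
Answer: det⊕(T) = 33; verdict: NONSINGULAR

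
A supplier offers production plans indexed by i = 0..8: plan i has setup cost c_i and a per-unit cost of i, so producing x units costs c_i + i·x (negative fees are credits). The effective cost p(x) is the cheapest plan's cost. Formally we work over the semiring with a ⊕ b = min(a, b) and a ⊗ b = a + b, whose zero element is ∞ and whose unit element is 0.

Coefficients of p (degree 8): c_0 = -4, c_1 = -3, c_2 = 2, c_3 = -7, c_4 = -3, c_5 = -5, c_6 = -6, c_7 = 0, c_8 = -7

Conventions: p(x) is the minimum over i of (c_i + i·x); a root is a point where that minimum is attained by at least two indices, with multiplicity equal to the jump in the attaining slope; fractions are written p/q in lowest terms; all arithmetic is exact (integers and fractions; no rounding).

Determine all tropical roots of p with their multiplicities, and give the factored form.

hull edge (i=0, c=-4) to (i=3, c=-7): slope -1, span 3
hull edge (i=3, c=-7) to (i=8, c=-7): slope 0, span 5
Factored form: p(x) = -7 ⊗ (x ⊕ 0) ⊗ (x ⊕ 0) ⊗ (x ⊕ 0) ⊗ (x ⊕ 0) ⊗ (x ⊕ 0) ⊗ (x ⊕ 1) ⊗ (x ⊕ 1) ⊗ (x ⊕ 1)
Answer: roots = 0 (mult 5), 1 (mult 3)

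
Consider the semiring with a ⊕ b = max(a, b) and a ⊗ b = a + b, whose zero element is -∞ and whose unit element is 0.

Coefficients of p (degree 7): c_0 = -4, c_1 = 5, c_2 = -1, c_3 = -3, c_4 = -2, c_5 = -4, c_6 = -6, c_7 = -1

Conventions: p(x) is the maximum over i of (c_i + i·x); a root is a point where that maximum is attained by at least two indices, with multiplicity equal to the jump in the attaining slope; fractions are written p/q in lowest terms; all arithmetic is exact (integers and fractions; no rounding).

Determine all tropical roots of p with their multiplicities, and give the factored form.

hull edge (i=0, c=-4) to (i=1, c=5): slope 9, span 1
hull edge (i=1, c=5) to (i=7, c=-1): slope -1, span 6
Factored form: p(x) = -1 ⊗ (x ⊕ (-9)) ⊗ (x ⊕ 1) ⊗ (x ⊕ 1) ⊗ (x ⊕ 1) ⊗ (x ⊕ 1) ⊗ (x ⊕ 1) ⊗ (x ⊕ 1)
Answer: roots = -9 (mult 1), 1 (mult 6)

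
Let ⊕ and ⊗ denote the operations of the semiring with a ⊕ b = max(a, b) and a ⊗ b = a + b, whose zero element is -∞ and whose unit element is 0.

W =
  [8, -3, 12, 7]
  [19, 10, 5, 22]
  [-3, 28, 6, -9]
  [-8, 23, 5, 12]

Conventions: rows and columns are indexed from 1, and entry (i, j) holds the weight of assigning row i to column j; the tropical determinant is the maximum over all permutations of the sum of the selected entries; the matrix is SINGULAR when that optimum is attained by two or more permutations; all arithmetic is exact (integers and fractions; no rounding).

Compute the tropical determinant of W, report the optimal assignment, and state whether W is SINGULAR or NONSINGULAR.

σ = (1, 2, 3, 4): 8 + 10 + 6 + 12 = 36
σ = (1, 2, 4, 3): 8 + 10 + (-9) + 5 = 14
σ = (1, 3, 2, 4): 8 + 5 + 28 + 12 = 53
σ = (1, 3, 4, 2): 8 + 5 + (-9) + 23 = 27
σ = (1, 4, 2, 3): 8 + 22 + 28 + 5 = 63
σ = (1, 4, 3, 2): 8 + 22 + 6 + 23 = 59
σ = (2, 1, 3, 4): (-3) + 19 + 6 + 12 = 34
σ = (2, 1, 4, 3): (-3) + 19 + (-9) + 5 = 12
σ = (2, 3, 1, 4): (-3) + 5 + (-3) + 12 = 11
σ = (2, 3, 4, 1): (-3) + 5 + (-9) + (-8) = -15
σ = (2, 4, 1, 3): (-3) + 22 + (-3) + 5 = 21
σ = (2, 4, 3, 1): (-3) + 22 + 6 + (-8) = 17
σ = (3, 1, 2, 4): 12 + 19 + 28 + 12 = 71
σ = (3, 1, 4, 2): 12 + 19 + (-9) + 23 = 45
σ = (3, 2, 1, 4): 12 + 10 + (-3) + 12 = 31
σ = (3, 2, 4, 1): 12 + 10 + (-9) + (-8) = 5
σ = (3, 4, 1, 2): 12 + 22 + (-3) + 23 = 54
σ = (3, 4, 2, 1): 12 + 22 + 28 + (-8) = 54
σ = (4, 1, 2, 3): 7 + 19 + 28 + 5 = 59
σ = (4, 1, 3, 2): 7 + 19 + 6 + 23 = 55
σ = (4, 2, 1, 3): 7 + 10 + (-3) + 5 = 19
σ = (4, 2, 3, 1): 7 + 10 + 6 + (-8) = 15
σ = (4, 3, 1, 2): 7 + 5 + (-3) + 23 = 32
σ = (4, 3, 2, 1): 7 + 5 + 28 + (-8) = 32
Optimal value attained by: σ = (3, 1, 2, 4).
Answer: det⊕(W) = 71; verdict: NONSINGULAR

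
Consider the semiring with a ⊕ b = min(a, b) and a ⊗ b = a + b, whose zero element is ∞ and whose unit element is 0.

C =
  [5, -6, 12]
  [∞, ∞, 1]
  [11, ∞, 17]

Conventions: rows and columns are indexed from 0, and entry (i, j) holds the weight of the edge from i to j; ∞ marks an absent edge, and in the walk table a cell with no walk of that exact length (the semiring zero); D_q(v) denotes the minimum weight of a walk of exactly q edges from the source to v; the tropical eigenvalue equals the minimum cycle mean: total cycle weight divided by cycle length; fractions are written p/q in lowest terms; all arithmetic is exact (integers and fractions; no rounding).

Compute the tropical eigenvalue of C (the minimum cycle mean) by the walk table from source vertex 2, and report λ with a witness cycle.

q=0: [∞, ∞, 0]
q=1: [11, ∞, 17]
q=2: [16, 5, 23]
q=3: [21, 10, 6]
Optimal cycle mean attained by: cycle 0->1->2->0, total (-6) + 1 + 11, length 3.
Answer: λ = 2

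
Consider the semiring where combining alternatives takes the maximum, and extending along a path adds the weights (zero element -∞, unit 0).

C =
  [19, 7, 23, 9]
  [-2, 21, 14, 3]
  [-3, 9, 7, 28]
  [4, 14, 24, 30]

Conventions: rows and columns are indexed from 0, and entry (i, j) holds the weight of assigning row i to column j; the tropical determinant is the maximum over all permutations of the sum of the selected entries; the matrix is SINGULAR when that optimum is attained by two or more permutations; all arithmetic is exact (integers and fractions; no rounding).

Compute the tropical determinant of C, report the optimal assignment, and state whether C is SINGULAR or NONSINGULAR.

σ = (0, 1, 2, 3): 19 + 21 + 7 + 30 = 77
σ = (0, 1, 3, 2): 19 + 21 + 28 + 24 = 92
σ = (0, 2, 1, 3): 19 + 14 + 9 + 30 = 72
σ = (0, 2, 3, 1): 19 + 14 + 28 + 14 = 75
σ = (0, 3, 1, 2): 19 + 3 + 9 + 24 = 55
σ = (0, 3, 2, 1): 19 + 3 + 7 + 14 = 43
σ = (1, 0, 2, 3): 7 + (-2) + 7 + 30 = 42
σ = (1, 0, 3, 2): 7 + (-2) + 28 + 24 = 57
σ = (1, 2, 0, 3): 7 + 14 + (-3) + 30 = 48
σ = (1, 2, 3, 0): 7 + 14 + 28 + 4 = 53
σ = (1, 3, 0, 2): 7 + 3 + (-3) + 24 = 31
σ = (1, 3, 2, 0): 7 + 3 + 7 + 4 = 21
σ = (2, 0, 1, 3): 23 + (-2) + 9 + 30 = 60
σ = (2, 0, 3, 1): 23 + (-2) + 28 + 14 = 63
σ = (2, 1, 0, 3): 23 + 21 + (-3) + 30 = 71
σ = (2, 1, 3, 0): 23 + 21 + 28 + 4 = 76
σ = (2, 3, 0, 1): 23 + 3 + (-3) + 14 = 37
σ = (2, 3, 1, 0): 23 + 3 + 9 + 4 = 39
σ = (3, 0, 1, 2): 9 + (-2) + 9 + 24 = 40
σ = (3, 0, 2, 1): 9 + (-2) + 7 + 14 = 28
σ = (3, 1, 0, 2): 9 + 21 + (-3) + 24 = 51
σ = (3, 1, 2, 0): 9 + 21 + 7 + 4 = 41
σ = (3, 2, 0, 1): 9 + 14 + (-3) + 14 = 34
σ = (3, 2, 1, 0): 9 + 14 + 9 + 4 = 36
Optimal value attained by: σ = (0, 1, 3, 2).
Answer: det⊕(C) = 92; verdict: NONSINGULAR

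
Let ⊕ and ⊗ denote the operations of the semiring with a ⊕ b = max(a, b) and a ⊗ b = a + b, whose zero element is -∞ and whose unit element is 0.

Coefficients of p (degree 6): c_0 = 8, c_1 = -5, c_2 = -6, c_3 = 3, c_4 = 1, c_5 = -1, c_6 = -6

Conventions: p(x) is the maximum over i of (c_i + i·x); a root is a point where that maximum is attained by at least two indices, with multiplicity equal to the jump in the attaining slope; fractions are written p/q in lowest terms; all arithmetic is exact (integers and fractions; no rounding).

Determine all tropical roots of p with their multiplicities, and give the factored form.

hull edge (i=0, c=8) to (i=3, c=3): slope -5/3, span 3
hull edge (i=3, c=3) to (i=5, c=-1): slope -2, span 2
hull edge (i=5, c=-1) to (i=6, c=-6): slope -5, span 1
Factored form: p(x) = -6 ⊗ (x ⊕ 5/3) ⊗ (x ⊕ 5/3) ⊗ (x ⊕ 5/3) ⊗ (x ⊕ 2) ⊗ (x ⊕ 2) ⊗ (x ⊕ 5)
Answer: roots = 5/3 (mult 3), 2 (mult 2), 5 (mult 1)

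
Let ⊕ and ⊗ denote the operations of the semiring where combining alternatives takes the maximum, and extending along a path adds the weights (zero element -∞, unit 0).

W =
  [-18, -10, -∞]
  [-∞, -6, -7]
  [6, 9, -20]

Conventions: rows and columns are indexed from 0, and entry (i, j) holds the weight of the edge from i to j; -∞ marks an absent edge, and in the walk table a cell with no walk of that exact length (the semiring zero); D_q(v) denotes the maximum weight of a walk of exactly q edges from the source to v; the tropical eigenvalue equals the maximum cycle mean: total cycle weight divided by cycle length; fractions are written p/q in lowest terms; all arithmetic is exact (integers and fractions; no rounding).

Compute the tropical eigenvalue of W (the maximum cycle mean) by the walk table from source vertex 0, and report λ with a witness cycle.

q=0: [0, -∞, -∞]
q=1: [-18, -10, -∞]
q=2: [-36, -16, -17]
q=3: [-11, -8, -23]
Optimal cycle mean attained by: cycle 1->2->1, total (-7) + 9, length 2.
Answer: λ = 1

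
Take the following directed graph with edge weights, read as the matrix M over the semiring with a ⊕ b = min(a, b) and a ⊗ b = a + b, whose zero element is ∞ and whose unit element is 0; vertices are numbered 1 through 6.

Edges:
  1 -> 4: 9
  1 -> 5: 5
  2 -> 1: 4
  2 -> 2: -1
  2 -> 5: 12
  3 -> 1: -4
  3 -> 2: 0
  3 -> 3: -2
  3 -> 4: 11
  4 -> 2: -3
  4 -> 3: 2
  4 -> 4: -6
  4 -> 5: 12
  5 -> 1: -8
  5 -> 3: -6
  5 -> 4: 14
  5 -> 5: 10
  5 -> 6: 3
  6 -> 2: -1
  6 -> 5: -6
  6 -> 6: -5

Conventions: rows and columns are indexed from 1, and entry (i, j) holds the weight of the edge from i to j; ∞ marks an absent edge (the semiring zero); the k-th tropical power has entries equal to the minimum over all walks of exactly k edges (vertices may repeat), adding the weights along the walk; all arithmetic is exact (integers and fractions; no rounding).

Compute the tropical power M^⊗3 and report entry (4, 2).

M^⊗2:
  [-3, 6, -1, 3, 15, 8]
  [3, -2, 6, 13, 9, 15]
  [-6, -2, -4, 5, 1, ∞]
  [-2, -9, -4, -12, 6, 15]
  [-10, -6, -8, 1, -3, -2]
  [-14, -6, -12, 8, -11, -10]
M^⊗3:
  [-5, -1, -3, -3, 2, 3]
  [1, -3, 3, 7, 8, 10]
  [-8, -4, -6, -1, -1, 4]
  [-8, -15, -10, -18, 0, 9]
  [-12, -8, -10, -5, -8, -7]
  [-19, -12, -17, -5, -16, -15]
Key observation: the optimum is the walk 4->4->4->2, with weight (-6) + (-6) + (-3) = -15.
Optimal value attained by: walk 4->4->4->2.
Answer: (M^⊗3)[4][2] = -15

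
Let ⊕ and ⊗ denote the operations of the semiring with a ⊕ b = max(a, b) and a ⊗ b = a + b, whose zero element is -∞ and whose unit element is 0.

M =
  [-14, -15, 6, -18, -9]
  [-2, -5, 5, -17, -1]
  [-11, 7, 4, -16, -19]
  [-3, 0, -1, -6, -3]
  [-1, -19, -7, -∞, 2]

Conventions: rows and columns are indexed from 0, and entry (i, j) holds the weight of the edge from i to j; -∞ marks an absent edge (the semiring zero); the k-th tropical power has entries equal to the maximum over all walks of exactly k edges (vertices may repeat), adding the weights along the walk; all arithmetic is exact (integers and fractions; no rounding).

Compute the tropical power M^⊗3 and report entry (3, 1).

M^⊗2:
  [-5, 13, 10, -10, -7]
  [-2, 12, 9, -11, 1]
  [5, 11, 12, -10, 6]
  [-2, 6, 5, -12, -1]
  [1, 0, 5, -19, 4]
M^⊗3:
  [11, 17, 18, -4, 12]
  [10, 16, 17, -5, 11]
  [9, 19, 16, -4, 10]
  [4, 12, 11, -11, 5]
  [3, 12, 9, -11, 6]
Key observation: the optimum is the walk 3->1->2->1, with weight 0 + 5 + 7 = 12.
Optimal value attained by: walk 3->1->2->1.
Answer: (M^⊗3)[3][1] = 12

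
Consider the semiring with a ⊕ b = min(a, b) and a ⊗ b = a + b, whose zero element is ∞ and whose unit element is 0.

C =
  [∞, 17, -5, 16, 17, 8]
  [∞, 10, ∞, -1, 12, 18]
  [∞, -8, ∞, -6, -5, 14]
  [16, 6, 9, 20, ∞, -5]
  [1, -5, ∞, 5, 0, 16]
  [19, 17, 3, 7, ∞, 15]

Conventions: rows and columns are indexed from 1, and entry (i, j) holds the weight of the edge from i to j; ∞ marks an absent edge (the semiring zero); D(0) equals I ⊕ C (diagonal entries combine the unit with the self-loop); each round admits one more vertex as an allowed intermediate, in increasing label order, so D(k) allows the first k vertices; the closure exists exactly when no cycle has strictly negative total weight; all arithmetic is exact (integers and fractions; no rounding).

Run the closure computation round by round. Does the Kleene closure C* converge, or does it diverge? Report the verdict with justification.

D(0):
  [0, 17, -5, 16, 17, 8]
  [∞, 0, ∞, -1, 12, 18]
  [∞, -8, 0, -6, -5, 14]
  [16, 6, 9, 0, ∞, -5]
  [1, -5, ∞, 5, 0, 16]
  [19, 17, 3, 7, ∞, 0]
D(1):
  [0, 17, -5, 16, 17, 8]
  [∞, 0, ∞, -1, 12, 18]
  [∞, -8, 0, -6, -5, 14]
  [16, 6, 9, 0, 33, -5]
  [1, -5, -4, 5, 0, 9]
  [19, 17, 3, 7, 36, 0]
D(2):
  [0, 17, -5, 16, 17, 8]
  [∞, 0, ∞, -1, 12, 18]
  [∞, -8, 0, -9, -5, 10]
  [16, 6, 9, 0, 18, -5]
  [1, -5, -4, -6, 0, 9]
  [19, 17, 3, 7, 29, 0]
Detection: at round 3, diagonal entry (5, 5) turns strictly negative.
Key observation: the cycle 5->1->3->5 has total weight 1 + (-5) + (-5), which is strictly negative.
Answer: DIVERGES — negative cycle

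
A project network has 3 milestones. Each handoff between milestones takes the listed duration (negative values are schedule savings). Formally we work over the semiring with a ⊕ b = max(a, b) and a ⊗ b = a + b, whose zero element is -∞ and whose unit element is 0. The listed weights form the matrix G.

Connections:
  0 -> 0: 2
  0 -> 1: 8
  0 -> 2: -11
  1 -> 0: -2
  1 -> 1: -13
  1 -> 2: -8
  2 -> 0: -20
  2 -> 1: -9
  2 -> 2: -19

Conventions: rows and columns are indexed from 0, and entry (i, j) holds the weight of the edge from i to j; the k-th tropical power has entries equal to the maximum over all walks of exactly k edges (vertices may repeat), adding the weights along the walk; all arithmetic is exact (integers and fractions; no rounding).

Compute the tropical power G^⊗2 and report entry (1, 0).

G^⊗2:
  [6, 10, 0]
  [0, 6, -13]
  [-11, -12, -17]
Key observation: the optimum is the walk 1->0->0, with weight (-2) + 2 = 0.
Optimal value attained by: walk 1->0->0.
Answer: (G^⊗2)[1][0] = 0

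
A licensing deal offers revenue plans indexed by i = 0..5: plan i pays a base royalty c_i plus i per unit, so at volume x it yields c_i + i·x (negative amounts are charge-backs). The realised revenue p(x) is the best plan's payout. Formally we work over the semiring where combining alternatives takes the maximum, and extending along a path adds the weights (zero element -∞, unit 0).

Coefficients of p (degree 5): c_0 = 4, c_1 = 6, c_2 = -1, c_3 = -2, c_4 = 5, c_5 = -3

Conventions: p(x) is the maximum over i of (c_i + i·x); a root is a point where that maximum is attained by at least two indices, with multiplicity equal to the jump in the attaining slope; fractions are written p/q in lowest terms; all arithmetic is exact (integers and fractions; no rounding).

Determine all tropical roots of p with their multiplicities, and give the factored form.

hull edge (i=0, c=4) to (i=1, c=6): slope 2, span 1
hull edge (i=1, c=6) to (i=4, c=5): slope -1/3, span 3
hull edge (i=4, c=5) to (i=5, c=-3): slope -8, span 1
Factored form: p(x) = -3 ⊗ (x ⊕ (-2)) ⊗ (x ⊕ 1/3) ⊗ (x ⊕ 1/3) ⊗ (x ⊕ 1/3) ⊗ (x ⊕ 8)
Answer: roots = -2 (mult 1), 1/3 (mult 3), 8 (mult 1)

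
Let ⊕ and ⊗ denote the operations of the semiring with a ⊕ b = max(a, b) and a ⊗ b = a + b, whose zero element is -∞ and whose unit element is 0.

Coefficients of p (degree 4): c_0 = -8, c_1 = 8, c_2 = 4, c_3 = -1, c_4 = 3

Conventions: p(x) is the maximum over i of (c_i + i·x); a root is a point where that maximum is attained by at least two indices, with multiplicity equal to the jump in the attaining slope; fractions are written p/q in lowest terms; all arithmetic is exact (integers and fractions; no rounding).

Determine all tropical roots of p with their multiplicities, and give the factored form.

hull edge (i=0, c=-8) to (i=1, c=8): slope 16, span 1
hull edge (i=1, c=8) to (i=4, c=3): slope -5/3, span 3
Factored form: p(x) = 3 ⊗ (x ⊕ (-16)) ⊗ (x ⊕ 5/3) ⊗ (x ⊕ 5/3) ⊗ (x ⊕ 5/3)
Answer: roots = -16 (mult 1), 5/3 (mult 3)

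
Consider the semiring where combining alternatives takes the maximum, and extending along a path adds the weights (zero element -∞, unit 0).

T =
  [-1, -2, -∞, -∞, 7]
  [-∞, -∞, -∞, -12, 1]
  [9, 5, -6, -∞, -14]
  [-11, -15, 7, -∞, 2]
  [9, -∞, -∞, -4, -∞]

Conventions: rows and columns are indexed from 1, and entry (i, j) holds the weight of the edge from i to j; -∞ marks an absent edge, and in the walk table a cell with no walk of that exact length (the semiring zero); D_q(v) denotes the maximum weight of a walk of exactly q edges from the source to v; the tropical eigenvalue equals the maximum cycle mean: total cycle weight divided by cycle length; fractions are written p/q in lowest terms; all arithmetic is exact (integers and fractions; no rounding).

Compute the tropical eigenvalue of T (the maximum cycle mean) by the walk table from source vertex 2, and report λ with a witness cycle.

q=0: [-∞, 0, -∞, -∞, -∞]
q=1: [-∞, -∞, -∞, -12, 1]
q=2: [10, -27, -5, -3, -10]
q=3: [9, 8, 4, -14, 17]
q=4: [26, 9, -2, 13, 16]
q=5: [25, 24, 20, 12, 33]
Optimal cycle mean attained by: cycle 1->5->1, total 7 + 9, length 2.
Answer: λ = 8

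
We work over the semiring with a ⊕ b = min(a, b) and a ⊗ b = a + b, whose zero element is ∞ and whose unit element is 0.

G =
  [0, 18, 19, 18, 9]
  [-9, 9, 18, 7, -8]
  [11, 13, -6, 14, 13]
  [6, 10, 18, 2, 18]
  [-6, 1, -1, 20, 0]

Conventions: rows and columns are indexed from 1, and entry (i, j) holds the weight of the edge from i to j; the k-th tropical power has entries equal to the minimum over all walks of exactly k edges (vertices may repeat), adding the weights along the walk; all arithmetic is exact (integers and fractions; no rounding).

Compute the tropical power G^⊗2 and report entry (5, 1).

G^⊗2:
  [0, 10, 8, 18, 9]
  [-14, -7, -9, 9, -8]
  [4, 7, -12, 8, 5]
  [1, 12, 12, 4, 2]
  [-8, 1, -7, 8, -7]
Key observation: the optimum is the walk 5->2->1, with weight 1 + (-9) = -8.
Optimal value attained by: walk 5->2->1.
Answer: (G^⊗2)[5][1] = -8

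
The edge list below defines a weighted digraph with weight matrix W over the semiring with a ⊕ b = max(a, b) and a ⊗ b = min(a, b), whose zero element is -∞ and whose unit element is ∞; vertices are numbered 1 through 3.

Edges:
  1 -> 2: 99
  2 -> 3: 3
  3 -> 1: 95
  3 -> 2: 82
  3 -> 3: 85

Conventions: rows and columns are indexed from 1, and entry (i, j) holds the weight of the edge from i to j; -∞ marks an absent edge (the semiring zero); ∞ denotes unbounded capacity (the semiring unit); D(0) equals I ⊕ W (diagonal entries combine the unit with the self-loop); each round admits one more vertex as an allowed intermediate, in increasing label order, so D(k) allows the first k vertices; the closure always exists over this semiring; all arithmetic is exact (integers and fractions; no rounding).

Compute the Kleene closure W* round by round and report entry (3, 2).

D(0):
  [∞, 99, -∞]
  [-∞, ∞, 3]
  [95, 82, ∞]
D(1):
  [∞, 99, -∞]
  [-∞, ∞, 3]
  [95, 95, ∞]
D(2):
  [∞, 99, 3]
  [-∞, ∞, 3]
  [95, 95, ∞]
D(3):
  [∞, 99, 3]
  [3, ∞, 3]
  [95, 95, ∞]
Answer: W*[3][2] = 95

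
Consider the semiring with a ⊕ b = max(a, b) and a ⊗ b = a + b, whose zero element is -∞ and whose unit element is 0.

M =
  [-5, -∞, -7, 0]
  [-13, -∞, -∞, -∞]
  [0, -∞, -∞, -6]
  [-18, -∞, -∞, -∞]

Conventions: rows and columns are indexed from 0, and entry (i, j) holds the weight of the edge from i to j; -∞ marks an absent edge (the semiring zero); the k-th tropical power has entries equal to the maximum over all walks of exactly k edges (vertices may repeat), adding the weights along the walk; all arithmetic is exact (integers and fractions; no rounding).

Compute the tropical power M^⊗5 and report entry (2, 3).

M^⊗2:
  [-7, -∞, -12, -5]
  [-18, -∞, -20, -13]
  [-5, -∞, -7, 0]
  [-23, -∞, -25, -18]
M^⊗3:
  [-12, -∞, -14, -7]
  [-20, -∞, -25, -18]
  [-7, -∞, -12, -5]
  [-25, -∞, -30, -23]
M^⊗4:
  [-14, -∞, -19, -12]
  [-25, -∞, -27, -20]
  [-12, -∞, -14, -7]
  [-30, -∞, -32, -25]
M^⊗5:
  [-19, -∞, -21, -14]
  [-27, -∞, -32, -25]
  [-14, -∞, -19, -12]
  [-32, -∞, -37, -30]
Key observation: the optimum is the walk 2->0->0->2->0->3, with weight 0 + (-5) + (-7) + 0 + 0 = -12.
Optimal value attained by: walk 2->0->0->2->0->3.
Answer: (M^⊗5)[2][3] = -12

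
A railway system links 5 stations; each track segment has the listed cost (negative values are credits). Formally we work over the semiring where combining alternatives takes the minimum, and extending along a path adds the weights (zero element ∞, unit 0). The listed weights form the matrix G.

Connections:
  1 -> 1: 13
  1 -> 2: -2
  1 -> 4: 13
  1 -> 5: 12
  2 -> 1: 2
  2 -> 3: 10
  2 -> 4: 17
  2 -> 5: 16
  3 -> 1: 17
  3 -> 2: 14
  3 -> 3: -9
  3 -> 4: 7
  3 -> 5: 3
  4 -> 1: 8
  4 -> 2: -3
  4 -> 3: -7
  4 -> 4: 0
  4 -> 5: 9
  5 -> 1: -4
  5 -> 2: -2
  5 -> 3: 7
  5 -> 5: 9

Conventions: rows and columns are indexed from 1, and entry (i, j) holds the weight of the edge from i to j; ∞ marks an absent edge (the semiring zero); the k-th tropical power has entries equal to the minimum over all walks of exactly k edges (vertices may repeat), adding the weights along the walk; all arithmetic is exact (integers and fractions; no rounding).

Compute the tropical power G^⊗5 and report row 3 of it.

G^⊗2:
  [0, 10, 6, 13, 14]
  [12, 0, 1, 15, 13]
  [-1, 1, -18, -2, -6]
  [-1, -3, -16, 0, -4]
  [0, -6, -2, 9, 8]
G^⊗3:
  [10, -2, -3, 13, 9]
  [2, 10, -8, 8, 4]
  [-10, -8, -27, -11, -15]
  [-8, -6, -25, -9, -13]
  [-4, -2, -11, 5, 1]
G^⊗4:
  [0, 7, -12, 4, 0]
  [0, 0, -17, -1, -5]
  [-19, -17, -36, -20, -24]
  [-17, -15, -34, -18, -22]
  [-3, -6, -20, -4, -8]
G^⊗5:
  [-4, -2, -21, -5, -9]
  [-9, -7, -26, -10, -14]
  [-28, -26, -45, -29, -33]
  [-26, -24, -43, -27, -31]
  [-12, -10, -29, -13, -17]
Answer: row 3 of G^⊗5 = [-28, -26, -45, -29, -33]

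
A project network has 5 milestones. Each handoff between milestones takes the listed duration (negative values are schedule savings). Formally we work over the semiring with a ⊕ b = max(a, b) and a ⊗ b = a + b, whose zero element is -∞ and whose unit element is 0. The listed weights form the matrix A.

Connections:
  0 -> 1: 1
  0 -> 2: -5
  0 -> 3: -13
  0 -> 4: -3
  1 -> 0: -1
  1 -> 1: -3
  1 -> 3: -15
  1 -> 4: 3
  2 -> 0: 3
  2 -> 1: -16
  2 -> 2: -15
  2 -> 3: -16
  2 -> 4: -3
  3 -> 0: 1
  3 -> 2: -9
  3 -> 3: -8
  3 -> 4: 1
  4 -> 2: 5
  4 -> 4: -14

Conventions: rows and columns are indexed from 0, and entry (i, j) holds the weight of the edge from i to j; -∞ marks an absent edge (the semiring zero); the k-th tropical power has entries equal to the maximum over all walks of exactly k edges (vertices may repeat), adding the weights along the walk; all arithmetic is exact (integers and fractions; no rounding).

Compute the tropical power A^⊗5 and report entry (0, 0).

A^⊗2:
  [0, -2, 2, -14, 4]
  [-4, 0, 8, -14, 0]
  [-12, 4, 2, -10, 0]
  [-6, 2, 6, -12, -2]
  [8, -11, -9, -11, 2]
A^⊗3:
  [5, 1, 9, -13, 1]
  [11, -3, 5, -8, 5]
  [5, 1, 5, -11, 7]
  [9, -1, 3, -10, 5]
  [-6, 9, 7, -5, 5]
A^⊗4:
  [12, 6, 6, -7, 6]
  [8, 12, 10, -2, 8]
  [8, 6, 12, -8, 4]
  [6, 10, 10, -4, 6]
  [10, 6, 10, -6, 12]
A^⊗5:
  [9, 13, 11, -1, 9]
  [13, 9, 13, -3, 15]
  [15, 9, 9, -4, 9]
  [13, 7, 11, -5, 13]
  [13, 11, 17, -3, 9]
Key observation: the optimum is the walk 0->1->1->4->2->0, with weight 1 + (-3) + 3 + 5 + 3 = 9.
Optimal value attained by: walk 0->1->1->4->2->0.
Answer: (A^⊗5)[0][0] = 9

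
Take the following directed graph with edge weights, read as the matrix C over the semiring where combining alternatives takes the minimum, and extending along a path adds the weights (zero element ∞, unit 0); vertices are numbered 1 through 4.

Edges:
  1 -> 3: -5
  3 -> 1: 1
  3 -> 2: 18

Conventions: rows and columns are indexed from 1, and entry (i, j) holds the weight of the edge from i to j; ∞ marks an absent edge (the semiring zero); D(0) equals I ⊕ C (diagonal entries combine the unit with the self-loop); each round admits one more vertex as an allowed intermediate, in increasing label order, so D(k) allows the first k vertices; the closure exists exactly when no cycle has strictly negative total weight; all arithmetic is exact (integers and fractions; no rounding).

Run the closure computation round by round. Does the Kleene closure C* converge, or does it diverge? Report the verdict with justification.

D(0):
  [0, ∞, -5, ∞]
  [∞, 0, ∞, ∞]
  [1, 18, 0, ∞]
  [∞, ∞, ∞, 0]
Detection: at round 1, diagonal entry (3, 3) turns strictly negative.
Key observation: the cycle 3->1->3 has total weight 1 + (-5), which is strictly negative.
Answer: DIVERGES — negative cycle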